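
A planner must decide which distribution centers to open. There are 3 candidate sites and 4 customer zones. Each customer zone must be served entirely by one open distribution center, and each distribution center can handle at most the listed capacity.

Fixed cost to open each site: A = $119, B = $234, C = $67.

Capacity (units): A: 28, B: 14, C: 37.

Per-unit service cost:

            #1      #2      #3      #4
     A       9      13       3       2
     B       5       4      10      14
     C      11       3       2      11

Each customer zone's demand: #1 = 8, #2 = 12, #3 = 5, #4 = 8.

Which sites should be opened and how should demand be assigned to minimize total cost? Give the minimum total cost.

Minimum total cost: 289

Open {C}: #1→C 11·8=88, #2→C 3·12=36, #3→C 2·5=10, #4→C 11·8=88.
Loads: C carries 33/37. Service 222; fixed 67; total 289.
Next best feasible plan costs 320.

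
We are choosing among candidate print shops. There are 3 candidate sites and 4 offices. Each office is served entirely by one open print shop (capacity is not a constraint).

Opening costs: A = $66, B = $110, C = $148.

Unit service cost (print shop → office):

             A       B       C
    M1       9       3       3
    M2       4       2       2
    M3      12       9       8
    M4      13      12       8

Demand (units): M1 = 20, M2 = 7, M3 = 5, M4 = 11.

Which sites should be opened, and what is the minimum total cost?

For any fixed open set, each office goes to its cheapest open site; total = fixed + service.
{C}: M1→C 3·20=60, M2→C 2·7=14, M3→C 8·5=40, M4→C 8·11=88. Service 202; fixed 148; total 350.
{B}: service 251 + fixed 110 = 361
{A, C}: M1→C 3·20=60, M2→C 2·7=14, M3→C 8·5=40, M4→C 8·11=88. Service 202; fixed 214; total 416.
{A, B, C}: M1→B 3·20=60, M2→B 2·7=14, M3→C 8·5=40, M4→C 8·11=88. Service 202; fixed 324; total 526.
No other subset beats 350.

Open C only; minimum total cost 350.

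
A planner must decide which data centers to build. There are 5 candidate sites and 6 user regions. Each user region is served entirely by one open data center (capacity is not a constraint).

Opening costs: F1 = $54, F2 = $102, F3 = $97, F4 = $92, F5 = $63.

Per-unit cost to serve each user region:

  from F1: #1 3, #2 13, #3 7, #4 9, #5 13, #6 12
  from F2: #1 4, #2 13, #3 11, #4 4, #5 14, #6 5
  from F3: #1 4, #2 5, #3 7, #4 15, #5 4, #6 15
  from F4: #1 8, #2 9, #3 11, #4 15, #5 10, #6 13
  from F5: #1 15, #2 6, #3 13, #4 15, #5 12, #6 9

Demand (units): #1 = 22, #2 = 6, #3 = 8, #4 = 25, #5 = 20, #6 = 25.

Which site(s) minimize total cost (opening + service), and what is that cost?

Open F2 and F3; minimum total cost 678.

For any fixed open set, each user region goes to its cheapest open site; total = fixed + service.
{F2, F3}: #1→F2 4·22=88, #2→F3 5·6=30, #3→F3 7·8=56, #4→F2 4·25=100, #5→F3 4·20=80, #6→F2 5·25=125. Service 479; fixed 199; total 678.
{F1, F2, F3}: service 457 + fixed 253 = 710
{F2, F3, F5}: #1→F2 4·22=88, #2→F3 5·6=30, #3→F3 7·8=56, #4→F2 4·25=100, #5→F3 4·20=80, #6→F2 5·25=125. Service 479; fixed 262; total 741.
{F1, F2, F3, F4, F5}: #1→F1 3·22=66, #2→F3 5·6=30, #3→F1 7·8=56, #4→F2 4·25=100, #5→F3 4·20=80, #6→F2 5·25=125. Service 457; fixed 408; total 865.
No other subset beats 678.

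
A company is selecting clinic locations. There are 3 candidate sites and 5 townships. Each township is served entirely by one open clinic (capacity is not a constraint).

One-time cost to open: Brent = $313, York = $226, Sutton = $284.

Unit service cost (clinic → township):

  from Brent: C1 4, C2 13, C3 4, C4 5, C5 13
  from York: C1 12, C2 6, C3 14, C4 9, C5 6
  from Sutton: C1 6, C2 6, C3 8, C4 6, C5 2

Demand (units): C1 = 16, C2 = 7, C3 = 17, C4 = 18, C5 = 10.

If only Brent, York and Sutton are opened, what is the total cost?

Each township is assigned to its cheapest site among the open ones.
{Brent, York, Sutton}: C1→Brent 4·16=64, C2→York 6·7=42, C3→Brent 4·17=68, C4→Brent 5·18=90, C5→Sutton 2·10=20. Service 284; fixed 823; total 1107.

Total cost: 1107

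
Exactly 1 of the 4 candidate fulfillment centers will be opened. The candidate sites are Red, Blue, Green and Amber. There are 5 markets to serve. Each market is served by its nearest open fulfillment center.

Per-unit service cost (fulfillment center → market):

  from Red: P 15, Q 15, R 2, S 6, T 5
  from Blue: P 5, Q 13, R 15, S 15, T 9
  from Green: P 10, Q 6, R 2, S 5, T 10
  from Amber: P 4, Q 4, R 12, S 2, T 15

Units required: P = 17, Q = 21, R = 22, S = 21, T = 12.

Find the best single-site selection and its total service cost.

With exactly 1 open, each market uses its cheapest among the chosen.
{Green}: P→Green 10·17=170, Q→Green 6·21=126, R→Green 2·22=44, S→Green 5·21=105, T→Green 10·12=120. Service cost 565.
{Amber}: service cost 638
{Red}: service cost 800
Among all 4 size-1 choices, {Green} is lowest.

Choose Green only; total service cost 565.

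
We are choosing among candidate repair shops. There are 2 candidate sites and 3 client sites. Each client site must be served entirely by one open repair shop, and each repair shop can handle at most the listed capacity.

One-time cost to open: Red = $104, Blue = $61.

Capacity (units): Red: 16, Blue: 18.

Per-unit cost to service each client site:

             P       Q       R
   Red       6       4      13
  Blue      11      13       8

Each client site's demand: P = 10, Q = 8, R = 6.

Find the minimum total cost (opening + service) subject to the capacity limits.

Open {Red, Blue}: P→Blue 11·10=110, Q→Red 4·8=32, R→Blue 8·6=48.
Loads: Red carries 8/16, Blue carries 16/18. Service 190; fixed 165; total 355.
Next best feasible plan costs 377.

Minimum total cost: 355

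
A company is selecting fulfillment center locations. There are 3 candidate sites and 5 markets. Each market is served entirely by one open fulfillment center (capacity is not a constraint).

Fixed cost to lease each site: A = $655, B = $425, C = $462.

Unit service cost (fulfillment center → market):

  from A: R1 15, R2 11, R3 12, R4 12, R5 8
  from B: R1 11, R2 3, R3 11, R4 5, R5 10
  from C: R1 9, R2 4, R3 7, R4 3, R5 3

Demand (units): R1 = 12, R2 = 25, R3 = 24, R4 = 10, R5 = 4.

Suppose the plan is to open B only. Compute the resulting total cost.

Total cost: 986

Each market is assigned to its cheapest site among the open ones.
{B}: R1→B 11·12=132, R2→B 3·25=75, R3→B 11·24=264, R4→B 5·10=50, R5→B 10·4=40. Service 561; fixed 425; total 986.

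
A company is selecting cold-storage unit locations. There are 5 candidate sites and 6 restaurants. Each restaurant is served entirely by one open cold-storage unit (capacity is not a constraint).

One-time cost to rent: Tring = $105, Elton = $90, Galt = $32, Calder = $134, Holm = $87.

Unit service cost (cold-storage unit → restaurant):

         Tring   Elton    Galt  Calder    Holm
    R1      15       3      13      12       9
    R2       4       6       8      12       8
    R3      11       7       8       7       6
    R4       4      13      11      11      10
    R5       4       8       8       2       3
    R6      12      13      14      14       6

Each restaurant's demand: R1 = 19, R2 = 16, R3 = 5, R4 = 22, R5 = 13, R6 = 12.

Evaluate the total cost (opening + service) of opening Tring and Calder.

Each restaurant is assigned to its cheapest site among the open ones.
{Tring, Calder}: R1→Calder 12·19=228, R2→Tring 4·16=64, R3→Calder 7·5=35, R4→Tring 4·22=88, R5→Calder 2·13=26, R6→Tring 12·12=144. Service 585; fixed 239; total 824.

Total cost: 824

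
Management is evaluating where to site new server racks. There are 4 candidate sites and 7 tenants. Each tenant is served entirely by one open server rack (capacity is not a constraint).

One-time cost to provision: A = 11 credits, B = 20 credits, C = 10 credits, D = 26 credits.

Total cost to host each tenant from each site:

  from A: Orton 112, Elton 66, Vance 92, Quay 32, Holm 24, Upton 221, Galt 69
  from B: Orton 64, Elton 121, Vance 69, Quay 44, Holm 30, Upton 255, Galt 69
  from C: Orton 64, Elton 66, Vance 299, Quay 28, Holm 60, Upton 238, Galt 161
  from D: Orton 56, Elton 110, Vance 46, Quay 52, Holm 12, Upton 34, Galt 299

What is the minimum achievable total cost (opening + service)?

For any fixed open set, each tenant goes to its cheapest open site; total = fixed + service.
{A, D}: Orton→D 56, Elton→A 66, Vance→D 46, Quay→A 32, Holm→D 12, Upton→D 34, Galt→A 69. Service 315; fixed 37; total 352.
{A, C, D}: service 311 + fixed 47 = 358
{B, C, D}: Orton→D 56, Elton→C 66, Vance→D 46, Quay→C 28, Holm→D 12, Upton→D 34, Galt→B 69. Service 311; fixed 56; total 367.
{A, B, C, D}: service 311 + fixed 67 = 378
No other subset beats 352.

Minimum total cost: 352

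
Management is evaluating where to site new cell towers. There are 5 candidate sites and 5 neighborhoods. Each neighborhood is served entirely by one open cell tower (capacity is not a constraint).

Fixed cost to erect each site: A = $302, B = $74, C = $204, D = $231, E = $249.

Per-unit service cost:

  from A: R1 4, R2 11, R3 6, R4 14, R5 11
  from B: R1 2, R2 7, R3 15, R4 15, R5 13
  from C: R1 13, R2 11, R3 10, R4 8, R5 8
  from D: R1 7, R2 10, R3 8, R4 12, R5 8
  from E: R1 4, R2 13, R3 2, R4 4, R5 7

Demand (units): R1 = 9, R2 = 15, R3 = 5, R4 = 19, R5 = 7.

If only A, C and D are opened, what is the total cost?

Each neighborhood is assigned to its cheapest site among the open ones.
{A, C, D}: R1→A 4·9=36, R2→D 10·15=150, R3→A 6·5=30, R4→C 8·19=152, R5→C 8·7=56. Service 424; fixed 737; total 1161.

Total cost: 1161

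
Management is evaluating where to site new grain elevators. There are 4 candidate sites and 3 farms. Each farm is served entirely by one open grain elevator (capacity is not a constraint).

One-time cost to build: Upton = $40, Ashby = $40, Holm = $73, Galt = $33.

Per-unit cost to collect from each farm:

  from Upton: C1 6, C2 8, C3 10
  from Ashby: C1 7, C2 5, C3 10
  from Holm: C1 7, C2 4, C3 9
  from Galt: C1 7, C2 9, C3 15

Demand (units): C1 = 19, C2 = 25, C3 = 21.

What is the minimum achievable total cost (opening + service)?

Minimum total cost: 495

For any fixed open set, each farm goes to its cheapest open site; total = fixed + service.
{Holm}: C1→Holm 7·19=133, C2→Holm 4·25=100, C3→Holm 9·21=189. Service 422; fixed 73; total 495.
{Ashby}: service 468 + fixed 40 = 508
{Upton, Holm}: C1→Upton 6·19=114, C2→Holm 4·25=100, C3→Holm 9·21=189. Service 403; fixed 113; total 516.
{Upton, Ashby, Holm, Galt}: service 403 + fixed 186 = 589
(All 15 nonempty subsets were checked; Holm only is lowest.)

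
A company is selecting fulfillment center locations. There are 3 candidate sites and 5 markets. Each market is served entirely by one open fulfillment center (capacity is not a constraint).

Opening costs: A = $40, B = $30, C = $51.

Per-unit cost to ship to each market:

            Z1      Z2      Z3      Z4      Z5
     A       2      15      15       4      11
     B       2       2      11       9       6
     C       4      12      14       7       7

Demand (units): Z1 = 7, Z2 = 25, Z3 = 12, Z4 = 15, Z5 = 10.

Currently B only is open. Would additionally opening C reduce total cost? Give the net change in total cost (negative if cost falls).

Current service cost with {B}: 391.
Adding C: each market re-picks its cheapest; new service cost 361, saving 30.
Extra fixed cost: 51. Net change = 51 − 30 = 21.
(Totals: 421 → 442.)

No — net change +21 (cost rises by 21).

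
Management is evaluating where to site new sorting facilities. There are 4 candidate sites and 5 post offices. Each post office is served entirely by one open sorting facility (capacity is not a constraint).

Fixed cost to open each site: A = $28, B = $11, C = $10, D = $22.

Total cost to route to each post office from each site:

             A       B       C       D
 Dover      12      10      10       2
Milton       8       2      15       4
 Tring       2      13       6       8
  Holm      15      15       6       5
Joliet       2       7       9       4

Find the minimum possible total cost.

Minimum total cost: 45

For any fixed open set, each post office goes to its cheapest open site; total = fixed + service.
{D}: Dover→D 2, Milton→D 4, Tring→D 8, Holm→D 5, Joliet→D 4. Service 23; fixed 22; total 45.
{B, C}: Dover→B 10, Milton→B 2, Tring→C 6, Holm→C 6, Joliet→B 7. Service 31; fixed 21; total 52.
{C, D}: service 21 + fixed 32 = 53
{A, B, C, D}: service 13 + fixed 71 = 84
No other subset beats 45.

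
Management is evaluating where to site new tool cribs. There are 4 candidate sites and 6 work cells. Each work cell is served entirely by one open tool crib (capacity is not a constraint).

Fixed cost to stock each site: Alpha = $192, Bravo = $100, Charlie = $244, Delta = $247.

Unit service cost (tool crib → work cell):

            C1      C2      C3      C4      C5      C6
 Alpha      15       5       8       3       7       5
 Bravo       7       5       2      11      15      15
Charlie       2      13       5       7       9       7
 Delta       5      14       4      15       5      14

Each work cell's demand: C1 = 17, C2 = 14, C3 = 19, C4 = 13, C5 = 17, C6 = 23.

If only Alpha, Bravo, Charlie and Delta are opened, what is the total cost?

Total cost: 1164

Each work cell is assigned to its cheapest site among the open ones.
{Alpha, Bravo, Charlie, Delta}: C1→Charlie 2·17=34, C2→Alpha 5·14=70, C3→Bravo 2·19=38, C4→Alpha 3·13=39, C5→Delta 5·17=85, C6→Alpha 5·23=115. Service 381; fixed 783; total 1164.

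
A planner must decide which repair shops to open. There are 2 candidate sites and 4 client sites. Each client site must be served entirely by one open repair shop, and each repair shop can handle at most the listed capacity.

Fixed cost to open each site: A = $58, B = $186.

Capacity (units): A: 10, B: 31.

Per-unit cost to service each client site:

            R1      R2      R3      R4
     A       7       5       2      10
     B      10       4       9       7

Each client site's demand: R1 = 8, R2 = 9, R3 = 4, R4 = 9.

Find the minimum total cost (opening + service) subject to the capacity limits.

Open {B}: R1→B 10·8=80, R2→B 4·9=36, R3→B 9·4=36, R4→B 7·9=63.
Loads: B carries 30/31. Service 215; fixed 186; total 401.
Next best feasible plan costs 431.

Minimum total cost: 401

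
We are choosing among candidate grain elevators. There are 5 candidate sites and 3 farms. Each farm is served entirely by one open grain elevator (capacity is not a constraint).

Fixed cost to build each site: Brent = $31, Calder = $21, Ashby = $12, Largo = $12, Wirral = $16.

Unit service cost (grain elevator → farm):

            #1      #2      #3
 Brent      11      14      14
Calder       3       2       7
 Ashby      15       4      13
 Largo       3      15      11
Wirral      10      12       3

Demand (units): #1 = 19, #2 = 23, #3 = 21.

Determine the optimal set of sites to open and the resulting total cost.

Open Calder and Wirral; minimum total cost 203.

For any fixed open set, each farm goes to its cheapest open site; total = fixed + service.
{Calder, Wirral}: #1→Calder 3·19=57, #2→Calder 2·23=46, #3→Wirral 3·21=63. Service 166; fixed 37; total 203.
{Calder, Ashby, Wirral}: #1→Calder 3·19=57, #2→Calder 2·23=46, #3→Wirral 3·21=63. Service 166; fixed 49; total 215.
{Calder, Largo, Wirral}: service 166 + fixed 49 = 215
{Brent, Calder, Ashby, Largo, Wirral}: service 166 + fixed 92 = 258
No other subset beats 203.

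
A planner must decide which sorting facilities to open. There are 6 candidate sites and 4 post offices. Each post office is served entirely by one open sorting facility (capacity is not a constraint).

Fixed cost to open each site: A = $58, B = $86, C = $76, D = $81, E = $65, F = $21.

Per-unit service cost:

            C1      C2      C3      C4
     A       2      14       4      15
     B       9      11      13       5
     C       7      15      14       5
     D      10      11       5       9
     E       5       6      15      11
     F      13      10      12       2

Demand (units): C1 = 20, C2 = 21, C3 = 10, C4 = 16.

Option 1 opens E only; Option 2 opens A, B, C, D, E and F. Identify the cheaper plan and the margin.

Option 1: {E}: C1→E 5·20=100, C2→E 6·21=126, C3→E 15·10=150, C4→E 11·16=176. Service 552; fixed 65; total 617.
Option 2: {A, B, C, D, E, F}: C1→A 2·20=40, C2→E 6·21=126, C3→A 4·10=40, C4→F 2·16=32. Service 238; fixed 387; total 625.
Difference: |617 − 625| = 8.

Option 1 is cheaper by 8.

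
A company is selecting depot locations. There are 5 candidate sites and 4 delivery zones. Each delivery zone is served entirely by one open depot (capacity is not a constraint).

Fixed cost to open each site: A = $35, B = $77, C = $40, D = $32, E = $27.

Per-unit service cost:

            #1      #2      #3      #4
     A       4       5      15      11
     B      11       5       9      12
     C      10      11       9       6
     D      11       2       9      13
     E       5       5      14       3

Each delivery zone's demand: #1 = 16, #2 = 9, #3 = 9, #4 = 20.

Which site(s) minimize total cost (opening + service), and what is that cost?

Open D and E; minimum total cost 298.

For any fixed open set, each delivery zone goes to its cheapest open site; total = fixed + service.
{D, E}: #1→E 5·16=80, #2→D 2·9=18, #3→D 9·9=81, #4→E 3·20=60. Service 239; fixed 59; total 298.
{A, D, E}: #1→A 4·16=64, #2→D 2·9=18, #3→D 9·9=81, #4→E 3·20=60. Service 223; fixed 94; total 317.
{C, E}: service 266 + fixed 67 = 333
{A, B, C, D, E}: service 223 + fixed 211 = 434
No other subset beats 298.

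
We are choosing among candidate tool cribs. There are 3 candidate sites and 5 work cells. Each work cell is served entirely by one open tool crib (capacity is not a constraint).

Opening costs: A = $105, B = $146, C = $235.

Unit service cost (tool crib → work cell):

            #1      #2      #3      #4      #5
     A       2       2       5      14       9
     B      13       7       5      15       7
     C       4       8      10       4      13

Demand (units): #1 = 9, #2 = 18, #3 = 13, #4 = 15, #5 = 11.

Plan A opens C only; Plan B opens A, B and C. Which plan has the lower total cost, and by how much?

Plan A: {C}: #1→C 4·9=36, #2→C 8·18=144, #3→C 10·13=130, #4→C 4·15=60, #5→C 13·11=143. Service 513; fixed 235; total 748.
Plan B: {A, B, C}: #1→A 2·9=18, #2→A 2·18=36, #3→A 5·13=65, #4→C 4·15=60, #5→B 7·11=77. Service 256; fixed 486; total 742.
Difference: |748 − 742| = 6.

Plan B is cheaper by 6.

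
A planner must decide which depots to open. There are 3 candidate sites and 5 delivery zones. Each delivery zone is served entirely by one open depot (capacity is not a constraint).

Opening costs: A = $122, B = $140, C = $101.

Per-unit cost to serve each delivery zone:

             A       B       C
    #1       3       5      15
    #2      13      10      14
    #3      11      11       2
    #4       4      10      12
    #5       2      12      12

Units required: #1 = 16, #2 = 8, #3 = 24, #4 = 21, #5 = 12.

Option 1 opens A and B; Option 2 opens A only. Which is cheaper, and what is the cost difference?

Option 1: {A, B}: #1→A 3·16=48, #2→B 10·8=80, #3→A 11·24=264, #4→A 4·21=84, #5→A 2·12=24. Service 500; fixed 262; total 762.
Option 2: {A}: #1→A 3·16=48, #2→A 13·8=104, #3→A 11·24=264, #4→A 4·21=84, #5→A 2·12=24. Service 524; fixed 122; total 646.
Difference: |762 − 646| = 116.

Option 2 is cheaper by 116.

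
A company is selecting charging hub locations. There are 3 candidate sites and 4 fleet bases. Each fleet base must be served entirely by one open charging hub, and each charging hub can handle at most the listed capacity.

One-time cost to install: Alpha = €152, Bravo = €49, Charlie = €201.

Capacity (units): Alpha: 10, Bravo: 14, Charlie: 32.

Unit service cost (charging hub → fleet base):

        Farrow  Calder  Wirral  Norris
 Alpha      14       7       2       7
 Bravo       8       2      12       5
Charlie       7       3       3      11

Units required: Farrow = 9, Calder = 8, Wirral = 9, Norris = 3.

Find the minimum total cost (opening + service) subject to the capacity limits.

Open {Charlie}: Farrow→Charlie 7·9=63, Calder→Charlie 3·8=24, Wirral→Charlie 3·9=27, Norris→Charlie 11·3=33.
Loads: Charlie carries 29/32. Service 147; fixed 201; total 348.
Next best feasible plan costs 371.

Minimum total cost: 348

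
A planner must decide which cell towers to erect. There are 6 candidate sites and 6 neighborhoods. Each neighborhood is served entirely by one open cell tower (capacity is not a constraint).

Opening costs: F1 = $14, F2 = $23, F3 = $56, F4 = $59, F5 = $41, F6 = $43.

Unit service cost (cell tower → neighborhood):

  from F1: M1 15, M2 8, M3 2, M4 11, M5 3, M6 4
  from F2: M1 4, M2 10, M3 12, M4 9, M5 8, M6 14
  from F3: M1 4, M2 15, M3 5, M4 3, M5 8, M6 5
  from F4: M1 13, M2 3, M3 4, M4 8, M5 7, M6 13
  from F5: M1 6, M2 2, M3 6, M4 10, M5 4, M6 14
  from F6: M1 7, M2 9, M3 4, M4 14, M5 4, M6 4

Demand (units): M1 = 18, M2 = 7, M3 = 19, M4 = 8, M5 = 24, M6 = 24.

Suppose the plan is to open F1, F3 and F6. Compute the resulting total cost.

Each neighborhood is assigned to its cheapest site among the open ones.
{F1, F3, F6}: M1→F3 4·18=72, M2→F1 8·7=56, M3→F1 2·19=38, M4→F3 3·8=24, M5→F1 3·24=72, M6→F1 4·24=96. Service 358; fixed 113; total 471.

Total cost: 471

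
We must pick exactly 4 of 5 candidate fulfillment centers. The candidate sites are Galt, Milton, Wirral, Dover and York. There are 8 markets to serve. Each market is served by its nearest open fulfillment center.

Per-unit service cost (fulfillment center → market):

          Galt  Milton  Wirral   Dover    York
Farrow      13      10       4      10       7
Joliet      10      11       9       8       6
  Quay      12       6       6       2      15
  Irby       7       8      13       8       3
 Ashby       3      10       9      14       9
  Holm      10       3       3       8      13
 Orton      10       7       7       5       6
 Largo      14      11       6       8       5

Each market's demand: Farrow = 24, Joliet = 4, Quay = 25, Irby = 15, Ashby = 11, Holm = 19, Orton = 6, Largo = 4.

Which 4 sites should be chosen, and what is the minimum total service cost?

With exactly 4 open, each market uses its cheapest among the chosen.
{Galt, Wirral, Dover, York}: Farrow→Wirral 4·24=96, Joliet→York 6·4=24, Quay→Dover 2·25=50, Irby→York 3·15=45, Ashby→Galt 3·11=33, Holm→Wirral 3·19=57, Orton→Dover 5·6=30, Largo→York 5·4=20. Service cost 355.
{Milton, Wirral, Dover, York}: service cost 421
{Galt, Milton, Wirral, Dover}: service cost 427
Among all 5 size-4 choices, {Galt, Wirral, Dover, York} is lowest.

Choose Galt, Wirral, Dover and York; total service cost 355.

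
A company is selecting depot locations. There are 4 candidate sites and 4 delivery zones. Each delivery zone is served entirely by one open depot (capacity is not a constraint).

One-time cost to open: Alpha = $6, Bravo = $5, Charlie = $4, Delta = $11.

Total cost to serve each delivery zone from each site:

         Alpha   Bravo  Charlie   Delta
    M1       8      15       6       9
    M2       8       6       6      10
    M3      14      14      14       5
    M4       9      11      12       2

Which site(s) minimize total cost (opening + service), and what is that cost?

Open Charlie and Delta; minimum total cost 34.

For any fixed open set, each delivery zone goes to its cheapest open site; total = fixed + service.
{Charlie, Delta}: M1→Charlie 6, M2→Charlie 6, M3→Delta 5, M4→Delta 2. Service 19; fixed 15; total 34.
{Delta}: service 26 + fixed 11 = 37
{Bravo, Delta}: service 22 + fixed 16 = 38
{Alpha, Bravo, Charlie, Delta}: service 19 + fixed 26 = 45
(All 15 nonempty subsets were checked; Charlie and Delta is lowest.)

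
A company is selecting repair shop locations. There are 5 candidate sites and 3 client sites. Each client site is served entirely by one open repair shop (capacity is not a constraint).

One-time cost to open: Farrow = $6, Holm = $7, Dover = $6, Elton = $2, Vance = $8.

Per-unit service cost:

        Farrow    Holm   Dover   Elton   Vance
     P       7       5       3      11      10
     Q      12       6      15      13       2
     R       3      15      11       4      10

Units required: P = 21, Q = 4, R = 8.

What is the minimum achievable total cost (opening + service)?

For any fixed open set, each client site goes to its cheapest open site; total = fixed + service.
{Farrow, Dover, Vance}: P→Dover 3·21=63, Q→Vance 2·4=8, R→Farrow 3·8=24. Service 95; fixed 20; total 115.
{Farrow, Dover, Elton, Vance}: P→Dover 3·21=63, Q→Vance 2·4=8, R→Farrow 3·8=24. Service 95; fixed 22; total 117.
{Dover, Elton, Vance}: service 103 + fixed 16 = 119
{Farrow, Holm, Dover, Elton, Vance}: service 95 + fixed 29 = 124
No other subset beats 115.

Minimum total cost: 115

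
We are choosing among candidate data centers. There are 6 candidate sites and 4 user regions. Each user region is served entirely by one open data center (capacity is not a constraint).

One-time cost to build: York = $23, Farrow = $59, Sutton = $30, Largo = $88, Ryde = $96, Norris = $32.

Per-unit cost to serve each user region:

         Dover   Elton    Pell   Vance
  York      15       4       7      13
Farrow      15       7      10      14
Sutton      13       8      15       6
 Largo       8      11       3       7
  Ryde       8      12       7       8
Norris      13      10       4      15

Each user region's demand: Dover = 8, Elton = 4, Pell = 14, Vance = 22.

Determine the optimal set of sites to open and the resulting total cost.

For any fixed open set, each user region goes to its cheapest open site; total = fixed + service.
{Sutton, Norris}: Dover→Sutton 13·8=104, Elton→Sutton 8·4=32, Pell→Norris 4·14=56, Vance→Sutton 6·22=132. Service 324; fixed 62; total 386.
{York, Largo}: service 276 + fixed 111 = 387
{Sutton, Largo}: service 270 + fixed 118 = 388
{York, Farrow, Sutton, Largo, Ryde, Norris}: service 254 + fixed 328 = 582
No other subset beats 386.

Open Sutton and Norris; minimum total cost 386.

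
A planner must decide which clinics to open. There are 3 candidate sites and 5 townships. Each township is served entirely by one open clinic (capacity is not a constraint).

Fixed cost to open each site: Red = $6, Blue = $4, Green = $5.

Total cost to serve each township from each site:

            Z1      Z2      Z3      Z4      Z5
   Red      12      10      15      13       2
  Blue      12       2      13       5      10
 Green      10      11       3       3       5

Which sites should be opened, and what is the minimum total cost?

Open Blue and Green; minimum total cost 32.

For any fixed open set, each township goes to its cheapest open site; total = fixed + service.
{Blue, Green}: Z1→Green 10, Z2→Blue 2, Z3→Green 3, Z4→Green 3, Z5→Green 5. Service 23; fixed 9; total 32.
{Red, Blue, Green}: Z1→Green 10, Z2→Blue 2, Z3→Green 3, Z4→Green 3, Z5→Red 2. Service 20; fixed 15; total 35.
{Green}: Z1→Green 10, Z2→Green 11, Z3→Green 3, Z4→Green 3, Z5→Green 5. Service 32; fixed 5; total 37.
{Blue}: Z1→Blue 12, Z2→Blue 2, Z3→Blue 13, Z4→Blue 5, Z5→Blue 10. Service 42; fixed 4; total 46.
No other subset beats 32.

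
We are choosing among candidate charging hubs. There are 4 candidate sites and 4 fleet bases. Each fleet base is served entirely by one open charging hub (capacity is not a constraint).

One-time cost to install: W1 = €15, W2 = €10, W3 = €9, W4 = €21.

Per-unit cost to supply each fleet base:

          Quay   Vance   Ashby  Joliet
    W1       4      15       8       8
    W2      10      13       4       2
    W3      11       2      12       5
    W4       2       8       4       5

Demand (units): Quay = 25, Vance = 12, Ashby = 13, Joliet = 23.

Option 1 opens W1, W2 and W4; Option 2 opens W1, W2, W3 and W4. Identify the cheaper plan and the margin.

Option 2 is cheaper by 63.

Option 1: {W1, W2, W4}: Quay→W4 2·25=50, Vance→W4 8·12=96, Ashby→W2 4·13=52, Joliet→W2 2·23=46. Service 244; fixed 46; total 290.
Option 2: {W1, W2, W3, W4}: Quay→W4 2·25=50, Vance→W3 2·12=24, Ashby→W2 4·13=52, Joliet→W2 2·23=46. Service 172; fixed 55; total 227.
Difference: |290 − 227| = 63.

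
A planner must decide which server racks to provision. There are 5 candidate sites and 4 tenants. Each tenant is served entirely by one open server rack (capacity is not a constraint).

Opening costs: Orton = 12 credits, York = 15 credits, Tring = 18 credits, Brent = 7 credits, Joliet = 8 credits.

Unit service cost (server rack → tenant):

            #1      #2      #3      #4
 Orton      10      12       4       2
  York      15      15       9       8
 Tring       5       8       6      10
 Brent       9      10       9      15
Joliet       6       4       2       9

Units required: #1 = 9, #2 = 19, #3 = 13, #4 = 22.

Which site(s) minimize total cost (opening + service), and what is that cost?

For any fixed open set, each tenant goes to its cheapest open site; total = fixed + service.
{Orton, Joliet}: #1→Joliet 6·9=54, #2→Joliet 4·19=76, #3→Joliet 2·13=26, #4→Orton 2·22=44. Service 200; fixed 20; total 220.
{Orton, Brent, Joliet}: #1→Joliet 6·9=54, #2→Joliet 4·19=76, #3→Joliet 2·13=26, #4→Orton 2·22=44. Service 200; fixed 27; total 227.
{Orton, Tring, Joliet}: service 191 + fixed 38 = 229
{Orton, York, Tring, Brent, Joliet}: service 191 + fixed 60 = 251
No other subset beats 220.

Open Orton and Joliet; minimum total cost 220.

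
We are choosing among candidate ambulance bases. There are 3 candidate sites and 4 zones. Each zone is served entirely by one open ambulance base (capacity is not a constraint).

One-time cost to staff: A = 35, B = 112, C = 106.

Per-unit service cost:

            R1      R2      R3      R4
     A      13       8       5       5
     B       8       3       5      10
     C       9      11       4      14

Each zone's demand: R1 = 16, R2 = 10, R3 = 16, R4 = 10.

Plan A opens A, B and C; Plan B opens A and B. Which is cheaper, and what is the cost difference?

Plan A: {A, B, C}: R1→B 8·16=128, R2→B 3·10=30, R3→C 4·16=64, R4→A 5·10=50. Service 272; fixed 253; total 525.
Plan B: {A, B}: R1→B 8·16=128, R2→B 3·10=30, R3→A 5·16=80, R4→A 5·10=50. Service 288; fixed 147; total 435.
Difference: |525 − 435| = 90.

Plan B is cheaper by 90.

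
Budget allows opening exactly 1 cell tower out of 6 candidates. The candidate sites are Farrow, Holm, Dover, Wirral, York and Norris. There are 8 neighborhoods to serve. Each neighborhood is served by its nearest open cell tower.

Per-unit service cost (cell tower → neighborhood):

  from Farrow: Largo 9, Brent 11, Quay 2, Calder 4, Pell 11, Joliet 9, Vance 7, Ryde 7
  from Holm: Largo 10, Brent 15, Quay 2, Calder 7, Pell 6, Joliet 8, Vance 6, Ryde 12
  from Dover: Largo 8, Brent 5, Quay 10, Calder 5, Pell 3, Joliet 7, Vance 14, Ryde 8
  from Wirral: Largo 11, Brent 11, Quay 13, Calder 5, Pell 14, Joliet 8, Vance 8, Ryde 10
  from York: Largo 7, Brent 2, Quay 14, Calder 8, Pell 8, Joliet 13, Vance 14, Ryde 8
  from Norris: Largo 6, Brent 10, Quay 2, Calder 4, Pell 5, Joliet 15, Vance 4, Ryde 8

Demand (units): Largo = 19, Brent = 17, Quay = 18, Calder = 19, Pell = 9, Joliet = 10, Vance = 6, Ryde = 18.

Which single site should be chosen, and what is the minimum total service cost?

Choose Norris only; total service cost 759.

With exactly 1 open, each neighborhood uses its cheapest among the chosen.
{Norris}: Largo→Norris 6·19=114, Brent→Norris 10·17=170, Quay→Norris 2·18=36, Calder→Norris 4·19=76, Pell→Norris 5·9=45, Joliet→Norris 15·10=150, Vance→Norris 4·6=24, Ryde→Norris 8·18=144. Service cost 759.
{Farrow}: service cost 827
{Dover}: service cost 837
Among all 6 size-1 choices, {Norris} is lowest.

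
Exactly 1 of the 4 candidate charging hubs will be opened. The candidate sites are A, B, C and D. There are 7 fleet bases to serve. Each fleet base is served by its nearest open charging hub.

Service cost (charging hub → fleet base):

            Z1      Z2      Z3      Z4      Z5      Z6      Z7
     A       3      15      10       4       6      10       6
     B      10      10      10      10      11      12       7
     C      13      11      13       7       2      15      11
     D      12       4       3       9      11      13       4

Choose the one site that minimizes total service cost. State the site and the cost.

Choose A only; total service cost 54.

With exactly 1 open, each fleet base uses its cheapest among the chosen.
{A}: Z1→A 3, Z2→A 15, Z3→A 10, Z4→A 4, Z5→A 6, Z6→A 10, Z7→A 6. Service cost 54.
{D}: service cost 56
{B}: service cost 70
Among all 4 size-1 choices, {A} is lowest.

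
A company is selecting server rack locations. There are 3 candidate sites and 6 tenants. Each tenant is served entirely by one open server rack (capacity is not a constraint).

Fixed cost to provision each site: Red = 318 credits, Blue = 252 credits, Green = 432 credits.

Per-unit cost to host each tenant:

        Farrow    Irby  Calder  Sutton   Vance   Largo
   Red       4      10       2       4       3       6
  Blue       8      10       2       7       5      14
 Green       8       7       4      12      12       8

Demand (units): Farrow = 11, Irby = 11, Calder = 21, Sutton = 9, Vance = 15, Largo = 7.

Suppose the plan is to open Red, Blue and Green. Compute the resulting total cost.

Each tenant is assigned to its cheapest site among the open ones.
{Red, Blue, Green}: Farrow→Red 4·11=44, Irby→Green 7·11=77, Calder→Red 2·21=42, Sutton→Red 4·9=36, Vance→Red 3·15=45, Largo→Red 6·7=42. Service 286; fixed 1002; total 1288.

Total cost: 1288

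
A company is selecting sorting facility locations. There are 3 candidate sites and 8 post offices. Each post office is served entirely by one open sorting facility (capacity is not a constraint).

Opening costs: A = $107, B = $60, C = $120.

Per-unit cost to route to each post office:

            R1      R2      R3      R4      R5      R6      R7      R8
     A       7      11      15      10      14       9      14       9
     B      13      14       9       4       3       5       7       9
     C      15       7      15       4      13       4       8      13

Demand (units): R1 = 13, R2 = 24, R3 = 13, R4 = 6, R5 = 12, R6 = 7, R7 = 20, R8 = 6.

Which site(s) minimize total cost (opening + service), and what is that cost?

Open B and C; minimum total cost 916.

For any fixed open set, each post office goes to its cheapest open site; total = fixed + service.
{B, C}: R1→B 13·13=169, R2→C 7·24=168, R3→B 9·13=117, R4→B 4·6=24, R5→B 3·12=36, R6→C 4·7=28, R7→B 7·20=140, R8→B 9·6=54. Service 736; fixed 180; total 916.
{A, B}: R1→A 7·13=91, R2→A 11·24=264, R3→B 9·13=117, R4→B 4·6=24, R5→B 3·12=36, R6→B 5·7=35, R7→B 7·20=140, R8→A 9·6=54. Service 761; fixed 167; total 928.
{A, B, C}: service 658 + fixed 287 = 945
{B}: service 911 + fixed 60 = 971
No other subset beats 916.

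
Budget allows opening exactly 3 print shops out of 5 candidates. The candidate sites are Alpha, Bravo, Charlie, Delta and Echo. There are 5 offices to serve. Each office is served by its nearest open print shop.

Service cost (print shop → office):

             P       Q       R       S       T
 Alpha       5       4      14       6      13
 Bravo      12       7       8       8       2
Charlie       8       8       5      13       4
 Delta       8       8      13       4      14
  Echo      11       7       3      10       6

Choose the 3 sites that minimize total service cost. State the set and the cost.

Choose Alpha, Bravo and Echo; total service cost 20.

With exactly 3 open, each office uses its cheapest among the chosen.
{Alpha, Bravo, Echo}: P→Alpha 5, Q→Alpha 4, R→Echo 3, S→Alpha 6, T→Bravo 2. Service cost 20.
{Alpha, Bravo, Charlie}: service cost 22
{Alpha, Charlie, Delta}: service cost 22
Among all 10 size-3 choices, {Alpha, Bravo, Echo} is lowest.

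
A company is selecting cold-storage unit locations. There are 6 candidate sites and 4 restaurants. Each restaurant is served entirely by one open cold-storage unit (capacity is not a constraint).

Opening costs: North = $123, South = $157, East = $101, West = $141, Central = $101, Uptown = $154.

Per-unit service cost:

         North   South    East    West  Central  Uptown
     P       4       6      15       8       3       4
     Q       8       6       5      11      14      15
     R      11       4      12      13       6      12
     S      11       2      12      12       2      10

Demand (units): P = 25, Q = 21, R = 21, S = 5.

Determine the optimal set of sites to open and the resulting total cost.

For any fixed open set, each restaurant goes to its cheapest open site; total = fixed + service.
{East, Central}: P→Central 3·25=75, Q→East 5·21=105, R→Central 6·21=126, S→Central 2·5=10. Service 316; fixed 202; total 518.
{South}: service 370 + fixed 157 = 527
{South, Central}: service 295 + fixed 258 = 553
{North, South, East, West, Central, Uptown}: service 274 + fixed 777 = 1051
No other subset beats 518.

Open East and Central; minimum total cost 518.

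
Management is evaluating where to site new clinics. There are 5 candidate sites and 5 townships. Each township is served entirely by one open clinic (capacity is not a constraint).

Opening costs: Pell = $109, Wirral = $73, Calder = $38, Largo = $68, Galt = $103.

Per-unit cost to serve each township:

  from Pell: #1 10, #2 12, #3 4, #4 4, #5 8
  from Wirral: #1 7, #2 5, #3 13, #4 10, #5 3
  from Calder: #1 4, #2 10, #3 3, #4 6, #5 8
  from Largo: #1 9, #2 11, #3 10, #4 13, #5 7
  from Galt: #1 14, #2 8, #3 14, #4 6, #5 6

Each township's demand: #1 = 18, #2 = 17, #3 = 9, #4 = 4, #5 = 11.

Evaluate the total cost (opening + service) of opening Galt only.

Each township is assigned to its cheapest site among the open ones.
{Galt}: #1→Galt 14·18=252, #2→Galt 8·17=136, #3→Galt 14·9=126, #4→Galt 6·4=24, #5→Galt 6·11=66. Service 604; fixed 103; total 707.

Total cost: 707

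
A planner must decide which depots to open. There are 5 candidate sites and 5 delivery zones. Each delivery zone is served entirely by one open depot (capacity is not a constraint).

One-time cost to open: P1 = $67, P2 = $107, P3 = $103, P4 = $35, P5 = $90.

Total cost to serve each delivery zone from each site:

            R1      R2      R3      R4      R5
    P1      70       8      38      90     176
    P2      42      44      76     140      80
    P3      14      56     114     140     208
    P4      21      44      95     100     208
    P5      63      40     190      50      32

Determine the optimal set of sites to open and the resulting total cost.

Open P1, P4 and P5; minimum total cost 341.

For any fixed open set, each delivery zone goes to its cheapest open site; total = fixed + service.
{P1, P4, P5}: R1→P4 21, R2→P1 8, R3→P1 38, R4→P5 50, R5→P5 32. Service 149; fixed 192; total 341.
{P1, P5}: service 191 + fixed 157 = 348
{P4, P5}: service 238 + fixed 125 = 363
{P1, P2, P3, P4, P5}: service 142 + fixed 402 = 544
No other subset beats 341.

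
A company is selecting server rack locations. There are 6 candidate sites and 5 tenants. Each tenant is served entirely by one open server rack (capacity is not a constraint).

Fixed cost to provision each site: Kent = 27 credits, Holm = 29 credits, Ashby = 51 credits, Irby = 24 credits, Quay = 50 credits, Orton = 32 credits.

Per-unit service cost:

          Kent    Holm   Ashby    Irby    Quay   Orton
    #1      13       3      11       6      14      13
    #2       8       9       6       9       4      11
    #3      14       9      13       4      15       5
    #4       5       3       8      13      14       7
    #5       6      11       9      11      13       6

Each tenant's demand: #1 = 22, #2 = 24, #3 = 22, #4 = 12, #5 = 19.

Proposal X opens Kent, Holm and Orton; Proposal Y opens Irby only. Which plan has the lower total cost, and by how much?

Proposal X is cheaper by 219.

Proposal X: {Kent, Holm, Orton}: #1→Holm 3·22=66, #2→Kent 8·24=192, #3→Orton 5·22=110, #4→Holm 3·12=36, #5→Kent 6·19=114. Service 518; fixed 88; total 606.
Proposal Y: {Irby}: #1→Irby 6·22=132, #2→Irby 9·24=216, #3→Irby 4·22=88, #4→Irby 13·12=156, #5→Irby 11·19=209. Service 801; fixed 24; total 825.
Difference: |606 − 825| = 219.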